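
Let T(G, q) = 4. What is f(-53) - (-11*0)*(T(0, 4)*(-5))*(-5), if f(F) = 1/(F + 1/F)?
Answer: -53/2810 ≈ -0.018861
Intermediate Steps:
f(-53) - (-11*0)*(T(0, 4)*(-5))*(-5) = -53/(1 + (-53)**2) - (-11*0)*(4*(-5))*(-5) = -53/(1 + 2809) - 0*(-20*(-5)) = -53/2810 - 0*100 = -53*1/2810 - 1*0 = -53/2810 + 0 = -53/2810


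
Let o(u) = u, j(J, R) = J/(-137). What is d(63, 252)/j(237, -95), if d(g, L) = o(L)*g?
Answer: -725004/79 ≈ -9177.3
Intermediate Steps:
j(J, R) = -J/137 (j(J, R) = J*(-1/137) = -J/137)
d(g, L) = L*g
d(63, 252)/j(237, -95) = (252*63)/((-1/137*237)) = 15876/(-237/137) = 15876*(-137/237) = -725004/79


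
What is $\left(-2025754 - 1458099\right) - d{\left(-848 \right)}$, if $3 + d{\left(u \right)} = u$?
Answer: $-3483002$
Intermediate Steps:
$d{\left(u \right)} = -3 + u$
$\left(-2025754 - 1458099\right) - d{\left(-848 \right)} = \left(-2025754 - 1458099\right) - \left(-3 - 848\right) = \left(-2025754 - 1458099\right) - -851 = -3483853 + 851 = -3483002$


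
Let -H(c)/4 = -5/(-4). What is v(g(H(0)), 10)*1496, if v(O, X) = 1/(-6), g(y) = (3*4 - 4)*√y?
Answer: -748/3 ≈ -249.33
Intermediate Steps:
H(c) = -5 (H(c) = -(-20)/(-4) = -(-20)*(-1)/4 = -4*5/4 = -5)
g(y) = 8*√y (g(y) = (12 - 4)*√y = 8*√y)
v(O, X) = -⅙
v(g(H(0)), 10)*1496 = -⅙*1496 = -748/3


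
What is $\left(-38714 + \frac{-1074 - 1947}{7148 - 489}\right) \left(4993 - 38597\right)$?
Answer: $\frac{8663095977388}{6659} \approx 1.301 \cdot 10^{9}$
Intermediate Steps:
$\left(-38714 + \frac{-1074 - 1947}{7148 - 489}\right) \left(4993 - 38597\right) = \left(-38714 - \frac{3021}{6659}\right) \left(-33604\right) = \left(- \frac{257799547}{6659}\right) \left(-33604\right) = \frac{8663095977388}{6659}$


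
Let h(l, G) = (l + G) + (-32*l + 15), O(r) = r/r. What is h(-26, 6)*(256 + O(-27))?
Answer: 212539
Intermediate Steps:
O(r) = 1
h(l, G) = 15 + G - 31*l (h(l, G) = (G + l) + (15 - 32*l) = 15 + G - 31*l)
h(-26, 6)*(256 + O(-27)) = (15 + 6 - 31*(-26))*(256 + 1) = (15 + 6 + 806)*257 = 827*257 = 212539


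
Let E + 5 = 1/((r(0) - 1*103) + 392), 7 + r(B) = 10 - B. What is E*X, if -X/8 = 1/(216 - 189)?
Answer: 2918/1971 ≈ 1.4805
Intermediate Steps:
r(B) = 3 - B (r(B) = -7 + (10 - B) = 3 - B)
E = -1459/292 (E = -5 + 1/(((3 - 1*0) - 1*103) + 392) = -5 + 1/(((3 + 0) - 103) + 392) = -5 + 1/((3 - 103) + 392) = -5 + 1/(-100 + 392) = -5 + 1/292 = -1459/292 ≈ -4.9966)
X = -8/27 (X = -8/(216 - 189) = -8/27 ≈ -0.29630)
E*X = -1459/292*(-8/27) = 2918/1971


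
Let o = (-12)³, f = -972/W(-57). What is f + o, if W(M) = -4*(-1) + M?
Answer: -90612/53 ≈ -1709.7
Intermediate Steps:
W(M) = 4 + M
f = 972/53 (f = -972/(4 - 57) = -972/(-53) = -972*(-1/53) = 972/53 ≈ 18.340)
o = -1728
f + o = 972/53 - 1728 = -90612/53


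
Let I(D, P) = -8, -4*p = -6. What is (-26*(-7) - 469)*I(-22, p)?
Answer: 2296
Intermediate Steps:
p = 3/2 (p = -1/4*(-6) = 3/2 ≈ 1.5000)
(-26*(-7) - 469)*I(-22, p) = (-26*(-7) - 469)*(-8) = (182 - 469)*(-8) = -287*(-8) = 2296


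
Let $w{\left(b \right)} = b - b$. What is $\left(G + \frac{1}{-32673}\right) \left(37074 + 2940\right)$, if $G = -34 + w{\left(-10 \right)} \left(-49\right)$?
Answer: $- \frac{14816957454}{10891} \approx -1.3605 \cdot 10^{6}$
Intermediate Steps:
$w{\left(b \right)} = 0$
$G = -34$ ($G = -34 + 0 \left(-49\right) = -34 + 0 = -34$)
$\left(G + \frac{1}{-32673}\right) \left(37074 + 2940\right) = \left(-34 + \frac{1}{-32673}\right) \left(37074 + 2940\right) = \left(-34 - \frac{1}{32673}\right) 40014 = \left(- \frac{1110883}{32673}\right) 40014 = - \frac{14816957454}{10891}$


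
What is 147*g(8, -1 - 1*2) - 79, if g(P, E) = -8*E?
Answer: 3449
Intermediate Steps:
147*g(8, -1 - 1*2) - 79 = 147*(-8*(-1 - 1*2)) - 79 = 147*(-8*(-1 - 2)) - 79 = 147*(-8*(-3)) - 79 = 147*24 - 79 = 3528 - 79 = 3449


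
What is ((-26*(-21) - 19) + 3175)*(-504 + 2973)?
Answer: 9140238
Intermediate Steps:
((-26*(-21) - 19) + 3175)*(-504 + 2973) = ((546 - 19) + 3175)*2469 = (527 + 3175)*2469 = 3702*2469 = 9140238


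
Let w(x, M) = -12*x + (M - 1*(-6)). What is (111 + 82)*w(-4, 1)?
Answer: 10615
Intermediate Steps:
w(x, M) = 6 + M - 12*x (w(x, M) = -12*x + (M + 6) = -12*x + (6 + M) = 6 + M - 12*x)
(111 + 82)*w(-4, 1) = (111 + 82)*(6 + 1 - 12*(-4)) = 193*(6 + 1 + 48) = 193*55 = 10615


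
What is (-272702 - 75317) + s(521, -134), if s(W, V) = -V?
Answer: -347885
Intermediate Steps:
(-272702 - 75317) + s(521, -134) = (-272702 - 75317) - 1*(-134) = -348019 + 134 = -347885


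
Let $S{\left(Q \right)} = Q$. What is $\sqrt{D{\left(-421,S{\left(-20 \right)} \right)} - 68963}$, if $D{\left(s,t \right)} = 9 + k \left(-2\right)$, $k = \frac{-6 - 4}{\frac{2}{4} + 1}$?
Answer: $\frac{i \sqrt{620466}}{3} \approx 262.57 i$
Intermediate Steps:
$k = - \frac{20}{3}$ ($k = - \frac{10}{2 \cdot \frac{1}{4} + 1} = - \frac{10}{\frac{1}{2} + 1} = - \frac{10}{\frac{3}{2}} = \left(-10\right) \frac{2}{3} = - \frac{20}{3} \approx -6.6667$)
$D{\left(s,t \right)} = \frac{67}{3}$ ($D{\left(s,t \right)} = 9 - - \frac{40}{3} = 9 + \frac{40}{3} = \frac{67}{3}$)
$\sqrt{D{\left(-421,S{\left(-20 \right)} \right)} - 68963} = \sqrt{\frac{67}{3} - 68963} = \sqrt{- \frac{206822}{3}} = \frac{i \sqrt{620466}}{3}$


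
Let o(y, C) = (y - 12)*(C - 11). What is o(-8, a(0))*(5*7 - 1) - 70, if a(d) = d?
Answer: 7410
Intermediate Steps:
o(y, C) = (-12 + y)*(-11 + C)
o(-8, a(0))*(5*7 - 1) - 70 = (132 - 12*0 - 11*(-8) + 0*(-8))*(5*7 - 1) - 70 = (132 + 0 + 88 + 0)*(35 - 1) - 70 = 220*34 - 70 = 7480 - 70 = 7410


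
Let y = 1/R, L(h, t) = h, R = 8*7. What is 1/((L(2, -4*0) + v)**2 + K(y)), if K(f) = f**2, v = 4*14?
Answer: 3136/10549505 ≈ 0.00029727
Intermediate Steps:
R = 56
v = 56
y = 1/56 ≈ 0.017857
1/((L(2, -4*0) + v)**2 + K(y)) = 1/((2 + 56)**2 + (1/56)**2) = 1/(58**2 + 1/3136) = 1/(3364 + 1/3136) = 1/(10549505/3136) = 3136/10549505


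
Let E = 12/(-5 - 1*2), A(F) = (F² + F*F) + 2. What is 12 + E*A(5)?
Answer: -540/7 ≈ -77.143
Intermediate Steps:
A(F) = 2 + 2*F² (A(F) = (F² + F²) + 2 = 2*F² + 2 = 2 + 2*F²)
E = -12/7 (E = 12/(-5 - 2) = 12/(-7) = 12*(-⅐) = -12/7 ≈ -1.7143)
12 + E*A(5) = 12 - 12*(2 + 2*5²)/7 = 12 - 12*(2 + 2*25)/7 = 12 - 12*(2 + 50)/7 = 12 - 12/7*52 = 12 - 624/7 = -540/7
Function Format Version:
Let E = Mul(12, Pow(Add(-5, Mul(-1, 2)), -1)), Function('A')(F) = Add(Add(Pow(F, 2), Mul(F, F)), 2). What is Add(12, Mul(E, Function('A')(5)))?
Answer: Rational(-540, 7) ≈ -77.143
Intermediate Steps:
Function('A')(F) = Add(2, Mul(2, Pow(F, 2))) (Function('A')(F) = Add(Add(Pow(F, 2), Pow(F, 2)), 2) = Add(Mul(2, Pow(F, 2)), 2) = Add(2, Mul(2, Pow(F, 2))))
E = Rational(-12, 7) (E = Mul(12, Pow(Add(-5, -2), -1)) = Mul(12, Pow(-7, -1)) = Mul(12, Rational(-1, 7)) = Rational(-12, 7) ≈ -1.7143)
Add(12, Mul(E, Function('A')(5))) = Add(12, Mul(Rational(-12, 7), Add(2, Mul(2, Pow(5, 2))))) = Add(12, Mul(Rational(-12, 7), Add(2, Mul(2, 25)))) = Add(12, Mul(Rational(-12, 7), Add(2, 50))) = Add(12, Mul(Rational(-12, 7), 52)) = Add(12, Rational(-624, 7)) = Rational(-540, 7)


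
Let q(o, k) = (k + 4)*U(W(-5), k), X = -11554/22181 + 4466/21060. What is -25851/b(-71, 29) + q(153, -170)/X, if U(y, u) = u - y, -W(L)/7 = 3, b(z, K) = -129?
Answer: -247790273729861/3101738221 ≈ -79888.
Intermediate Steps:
X = -72133447/233565930 (X = -11554*1/22181 + 4466*(1/21060) = -11554/22181 + 2233/10530 = -72133447/233565930 ≈ -0.30884)
W(L) = -21 (W(L) = -7*3 = -21)
q(o, k) = (4 + k)*(21 + k) (q(o, k) = (k + 4)*(k - 1*(-21)) = (4 + k)*(k + 21) = (4 + k)*(21 + k))
-25851/b(-71, 29) + q(153, -170)/X = -25851/(-129) + ((4 - 170)*(21 - 170))/(-72133447/233565930) = -25851*(-1/129) - 166*(-149)*(-233565930/72133447) = 8617/43 + 24734*(-233565930/72133447) = 8617/43 - 5777019712620/72133447 = -247790273729861/3101738221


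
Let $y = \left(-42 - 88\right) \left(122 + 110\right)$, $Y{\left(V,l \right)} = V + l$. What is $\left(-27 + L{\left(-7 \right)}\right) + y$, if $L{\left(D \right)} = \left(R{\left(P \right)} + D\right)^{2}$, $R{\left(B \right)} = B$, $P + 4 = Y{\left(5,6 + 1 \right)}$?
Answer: $-30186$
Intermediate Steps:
$P = 8$ ($P = -4 + \left(5 + \left(6 + 1\right)\right) = -4 + \left(5 + 7\right) = -4 + 12 = 8$)
$y = -30160$ ($y = \left(-130\right) 232 = -30160$)
$L{\left(D \right)} = \left(8 + D\right)^{2}$
$\left(-27 + L{\left(-7 \right)}\right) + y = \left(-27 + \left(8 - 7\right)^{2}\right) - 30160 = \left(-27 + 1^{2}\right) - 30160 = \left(-27 + 1\right) - 30160 = -26 - 30160 = -30186$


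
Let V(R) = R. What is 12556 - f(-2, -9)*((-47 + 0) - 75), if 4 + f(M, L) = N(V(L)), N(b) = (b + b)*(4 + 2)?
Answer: -1108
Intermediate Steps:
N(b) = 12*b (N(b) = (2*b)*6 = 12*b)
f(M, L) = -4 + 12*L
12556 - f(-2, -9)*((-47 + 0) - 75) = 12556 - (-4 + 12*(-9))*((-47 + 0) - 75) = 12556 - (-4 - 108)*(-47 - 75) = 12556 - (-112)*(-122) = 12556 - 1*13664 = 12556 - 13664 = -1108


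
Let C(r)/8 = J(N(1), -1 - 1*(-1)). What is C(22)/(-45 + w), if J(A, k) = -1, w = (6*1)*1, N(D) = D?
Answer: 8/39 ≈ 0.20513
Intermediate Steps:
w = 6 (w = 6*1 = 6)
C(r) = -8 (C(r) = 8*(-1) = -8)
C(22)/(-45 + w) = -8/(-45 + 6) = -8/(-39) = -1/39*(-8) = 8/39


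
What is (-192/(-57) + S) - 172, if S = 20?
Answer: -2824/19 ≈ -148.63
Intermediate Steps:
(-192/(-57) + S) - 172 = (-192/(-57) + 20) - 172 = (-192*(-1/57) + 20) - 172 = (64/19 + 20) - 172 = 444/19 - 172 = -2824/19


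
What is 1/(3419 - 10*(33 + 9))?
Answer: 1/2999 ≈ 0.00033344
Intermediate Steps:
1/(3419 - 10*(33 + 9)) = 1/(3419 - 10*42) = 1/(3419 - 420) = 1/2999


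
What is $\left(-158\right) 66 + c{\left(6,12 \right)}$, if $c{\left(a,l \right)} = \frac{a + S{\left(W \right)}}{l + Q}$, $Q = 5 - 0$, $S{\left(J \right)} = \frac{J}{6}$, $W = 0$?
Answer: $- \frac{177270}{17} \approx -10428.0$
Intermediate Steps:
$S{\left(J \right)} = \frac{J}{6}$ ($S{\left(J \right)} = J \frac{1}{6} = \frac{J}{6}$)
$Q = 5$ ($Q = 5 + 0 = 5$)
$c{\left(a,l \right)} = \frac{a}{5 + l}$ ($c{\left(a,l \right)} = \frac{a + \frac{1}{6} \cdot 0}{l + 5} = \frac{a + 0}{5 + l} = \frac{a}{5 + l}$)
$\left(-158\right) 66 + c{\left(6,12 \right)} = \left(-158\right) 66 + \frac{6}{5 + 12} = -10428 + \frac{6}{17} = - \frac{177270}{17}$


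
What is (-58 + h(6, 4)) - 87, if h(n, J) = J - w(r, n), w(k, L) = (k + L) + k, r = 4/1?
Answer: -155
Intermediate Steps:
r = 4 (r = 4*1 = 4)
w(k, L) = L + 2*k (w(k, L) = (L + k) + k = L + 2*k)
h(n, J) = -8 + J - n (h(n, J) = J - (n + 2*4) = J - (n + 8) = J - (8 + n) = J + (-8 - n) = -8 + J - n)
(-58 + h(6, 4)) - 87 = (-58 + (-8 + 4 - 1*6)) - 87 = (-58 + (-8 + 4 - 6)) - 87 = (-58 - 10) - 87 = -68 - 87 = -155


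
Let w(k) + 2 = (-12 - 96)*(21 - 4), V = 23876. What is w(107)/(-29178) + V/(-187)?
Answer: -348155111/2728143 ≈ -127.62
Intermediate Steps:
w(k) = -1838 (w(k) = -2 + (-12 - 96)*(21 - 4) = -2 - 108*17 = -2 - 1836 = -1838)
w(107)/(-29178) + V/(-187) = -1838/(-29178) + 23876/(-187) = -1838*(-1/29178) + 23876*(-1/187) = 919/14589 - 23876/187 = -348155111/2728143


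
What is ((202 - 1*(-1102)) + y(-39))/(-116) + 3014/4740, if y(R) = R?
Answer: -1411619/137460 ≈ -10.269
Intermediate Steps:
((202 - 1*(-1102)) + y(-39))/(-116) + 3014/4740 = ((202 - 1*(-1102)) - 39)/(-116) + 3014/4740 = ((202 + 1102) - 39)*(-1/116) + 3014*(1/4740) = (1304 - 39)*(-1/116) + 1507/2370 = 1265*(-1/116) + 1507/2370 = -1265/116 + 1507/2370 = -1411619/137460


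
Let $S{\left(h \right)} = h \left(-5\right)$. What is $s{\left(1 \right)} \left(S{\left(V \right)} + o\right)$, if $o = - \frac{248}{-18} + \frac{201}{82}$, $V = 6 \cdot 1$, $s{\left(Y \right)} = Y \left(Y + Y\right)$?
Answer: $- \frac{10163}{369} \approx -27.542$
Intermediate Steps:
$s{\left(Y \right)} = 2 Y^{2}$ ($s{\left(Y \right)} = Y 2 Y = 2 Y^{2}$)
$V = 6$
$o = \frac{11977}{738}$ ($o = \left(-248\right) \left(- \frac{1}{18}\right) + 201 \cdot \frac{1}{82} = \frac{124}{9} + \frac{201}{82} = \frac{11977}{738} \approx 16.229$)
$S{\left(h \right)} = - 5 h$
$s{\left(1 \right)} \left(S{\left(V \right)} + o\right) = 2 \cdot 1^{2} \left(\left(-5\right) 6 + \frac{11977}{738}\right) = 2 \cdot 1 \left(-30 + \frac{11977}{738}\right) = 2 \left(- \frac{10163}{738}\right) = - \frac{10163}{369}$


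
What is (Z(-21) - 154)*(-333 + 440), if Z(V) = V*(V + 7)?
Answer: 14980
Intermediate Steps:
Z(V) = V*(7 + V)
(Z(-21) - 154)*(-333 + 440) = (-21*(7 - 21) - 154)*(-333 + 440) = (-21*(-14) - 154)*107 = (294 - 154)*107 = 140*107 = 14980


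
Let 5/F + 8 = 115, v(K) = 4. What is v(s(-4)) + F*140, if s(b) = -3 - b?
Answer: 1128/107 ≈ 10.542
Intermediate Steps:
F = 5/107 (F = 5/(-8 + 115) = 5/107 ≈ 0.046729)
v(s(-4)) + F*140 = 4 + (5/107)*140 = 4 + 700/107 = 1128/107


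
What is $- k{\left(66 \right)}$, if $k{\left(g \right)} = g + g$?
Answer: $-132$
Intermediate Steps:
$k{\left(g \right)} = 2 g$
$- k{\left(66 \right)} = - 2 \cdot 66 = \left(-1\right) 132 = -132$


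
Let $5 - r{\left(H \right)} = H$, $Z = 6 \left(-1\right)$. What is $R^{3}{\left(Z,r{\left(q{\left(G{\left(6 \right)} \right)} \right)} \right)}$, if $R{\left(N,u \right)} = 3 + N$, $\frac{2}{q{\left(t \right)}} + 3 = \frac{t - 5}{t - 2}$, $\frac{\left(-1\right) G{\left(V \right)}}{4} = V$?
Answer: $-27$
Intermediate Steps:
$G{\left(V \right)} = - 4 V$
$Z = -6$
$q{\left(t \right)} = \frac{2}{-3 + \frac{-5 + t}{-2 + t}}$ ($q{\left(t \right)} = \frac{2}{-3 + \frac{t - 5}{t - 2}} = \frac{2}{-3 + \frac{-5 + t}{-2 + t}}$)
$r{\left(H \right)} = 5 - H$
$R^{3}{\left(Z,r{\left(q{\left(G{\left(6 \right)} \right)} \right)} \right)} = \left(3 - 6\right)^{3} = \left(-3\right)^{3} = -27$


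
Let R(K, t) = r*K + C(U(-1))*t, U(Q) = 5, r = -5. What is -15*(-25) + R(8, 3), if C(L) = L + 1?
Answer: 353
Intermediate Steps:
C(L) = 1 + L
R(K, t) = -5*K + 6*t (R(K, t) = -5*K + (1 + 5)*t = -5*K + 6*t)
-15*(-25) + R(8, 3) = -15*(-25) + (-5*8 + 6*3) = 375 + (-40 + 18) = 375 - 22 = 353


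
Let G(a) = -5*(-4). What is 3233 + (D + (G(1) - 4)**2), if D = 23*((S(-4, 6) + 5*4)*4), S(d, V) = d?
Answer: 4961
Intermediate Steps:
G(a) = 20
D = 1472 (D = 23*((-4 + 5*4)*4) = 23*((-4 + 20)*4) = 23*(16*4) = 23*64 = 1472)
3233 + (D + (G(1) - 4)**2) = 3233 + (1472 + (20 - 4)**2) = 3233 + (1472 + 16**2) = 3233 + (1472 + 256) = 3233 + 1728 = 4961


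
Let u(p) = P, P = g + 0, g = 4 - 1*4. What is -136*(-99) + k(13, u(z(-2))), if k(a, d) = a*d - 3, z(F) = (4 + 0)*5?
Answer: 13461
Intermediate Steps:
g = 0 (g = 4 - 4 = 0)
P = 0 (P = 0 + 0 = 0)
z(F) = 20 (z(F) = 4*5 = 20)
u(p) = 0
k(a, d) = -3 + a*d
-136*(-99) + k(13, u(z(-2))) = -136*(-99) + (-3 + 13*0) = 13464 + (-3 + 0) = 13464 - 3 = 13461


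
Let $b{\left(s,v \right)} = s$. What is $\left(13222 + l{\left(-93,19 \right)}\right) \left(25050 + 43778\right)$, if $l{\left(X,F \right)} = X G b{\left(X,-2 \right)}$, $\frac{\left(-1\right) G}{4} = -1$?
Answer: $3291217304$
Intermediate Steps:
$G = 4$ ($G = \left(-4\right) \left(-1\right) = 4$)
$l{\left(X,F \right)} = 4 X^{2}$ ($l{\left(X,F \right)} = X 4 X = 4 X X = 4 X^{2}$)
$\left(13222 + l{\left(-93,19 \right)}\right) \left(25050 + 43778\right) = \left(13222 + 4 \left(-93\right)^{2}\right) \left(25050 + 43778\right) = \left(13222 + 4 \cdot 8649\right) 68828 = \left(13222 + 34596\right) 68828 = 47818 \cdot 68828 = 3291217304$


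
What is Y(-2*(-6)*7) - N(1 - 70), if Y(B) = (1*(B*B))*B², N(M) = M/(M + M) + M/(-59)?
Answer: 5874881851/118 ≈ 4.9787e+7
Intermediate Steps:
N(M) = ½ - M/59 (N(M) = M/((2*M)) + M*(-1/59) = M*(1/(2*M)) - M/59 = ½ - M/59)
Y(B) = B⁴ (Y(B) = (1*B²)*B² = B²*B² = B⁴)
Y(-2*(-6)*7) - N(1 - 70) = (-2*(-6)*7)⁴ - (½ - (1 - 70)/59) = (12*7)⁴ - (½ - 1/59*(-69)) = 84⁴ - (½ + 69/59) = 49787136 - 1*197/118 = 49787136 - 197/118 = 5874881851/118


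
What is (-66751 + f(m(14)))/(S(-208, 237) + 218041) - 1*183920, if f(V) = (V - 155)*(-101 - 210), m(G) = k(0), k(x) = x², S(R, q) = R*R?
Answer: -4369021286/23755 ≈ -1.8392e+5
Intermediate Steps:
S(R, q) = R²
m(G) = 0 (m(G) = 0² = 0)
f(V) = 48205 - 311*V (f(V) = (-155 + V)*(-311) = 48205 - 311*V)
(-66751 + f(m(14)))/(S(-208, 237) + 218041) - 1*183920 = (-66751 + (48205 - 311*0))/((-208)² + 218041) - 1*183920 = (-66751 + (48205 + 0))/(43264 + 218041) - 183920 = (-66751 + 48205)/261305 - 183920 = -18546*1/261305 - 183920 = -1686/23755 - 183920 = -4369021286/23755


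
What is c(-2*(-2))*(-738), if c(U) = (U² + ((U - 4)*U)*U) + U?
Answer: -14760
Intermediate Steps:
c(U) = U + U² + U²*(-4 + U) (c(U) = (U² + ((-4 + U)*U)*U) + U = (U² + (U*(-4 + U))*U) + U = (U² + U²*(-4 + U)) + U = U + U² + U²*(-4 + U))
c(-2*(-2))*(-738) = ((-2*(-2))*(1 + (-2*(-2))² - (-6)*(-2)))*(-738) = (4*(1 + 4² - 3*4))*(-738) = (4*(1 + 16 - 12))*(-738) = (4*5)*(-738) = 20*(-738) = -14760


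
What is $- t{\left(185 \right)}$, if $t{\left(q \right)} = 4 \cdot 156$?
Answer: $-624$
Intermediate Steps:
$t{\left(q \right)} = 624$
$- t{\left(185 \right)} = \left(-1\right) 624 = -624$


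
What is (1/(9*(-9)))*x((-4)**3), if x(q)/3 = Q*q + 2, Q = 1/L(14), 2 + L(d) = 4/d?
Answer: -118/81 ≈ -1.4568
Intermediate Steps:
L(d) = -2 + 4/d
Q = -7/12 (Q = 1/(-2 + 4/14) = 1/(-2 + 4*(1/14)) = 1/(-2 + 2/7) = 1/(-12/7) = -7/12 ≈ -0.58333)
x(q) = 6 - 7*q/4 (x(q) = 3*(-7*q/12 + 2) = 3*(2 - 7*q/12) = 6 - 7*q/4)
(1/(9*(-9)))*x((-4)**3) = (1/(9*(-9)))*(6 - 7/4*(-4)**3) = ((1/9)*(-1/9))*(6 - 7/4*(-64)) = -(6 + 112)/81 = -1/81*118 = -118/81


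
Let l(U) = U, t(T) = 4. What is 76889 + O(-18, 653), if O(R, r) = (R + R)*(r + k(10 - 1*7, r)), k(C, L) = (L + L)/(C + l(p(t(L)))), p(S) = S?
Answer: 326651/7 ≈ 46664.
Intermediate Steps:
k(C, L) = 2*L/(4 + C) (k(C, L) = (L + L)/(C + 4) = (2*L)/(4 + C) = 2*L/(4 + C))
O(R, r) = 18*R*r/7 (O(R, r) = (R + R)*(r + 2*r/(4 + (10 - 1*7))) = (2*R)*(r + 2*r/(4 + (10 - 7))) = (2*R)*(r + 2*r/(4 + 3)) = (2*R)*(r + 2*r/7) = (2*R)*(9*r/7) = 18*R*r/7)
76889 + O(-18, 653) = 76889 + (18/7)*(-18)*653 = 76889 - 211572/7 = 326651/7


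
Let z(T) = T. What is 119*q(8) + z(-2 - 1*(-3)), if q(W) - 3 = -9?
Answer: -713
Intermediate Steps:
q(W) = -6 (q(W) = 3 - 9 = -6)
119*q(8) + z(-2 - 1*(-3)) = 119*(-6) + (-2 - 1*(-3)) = -714 + (-2 + 3) = -714 + 1 = -713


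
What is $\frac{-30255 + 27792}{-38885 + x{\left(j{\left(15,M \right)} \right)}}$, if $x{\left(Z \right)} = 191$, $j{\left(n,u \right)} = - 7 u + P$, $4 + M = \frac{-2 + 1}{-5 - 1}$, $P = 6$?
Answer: $\frac{821}{12898} \approx 0.063653$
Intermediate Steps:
$M = - \frac{23}{6}$ ($M = -4 + \frac{-2 + 1}{-5 - 1} = -4 - \frac{1}{-6} = -4 - - \frac{1}{6} = -4 + \frac{1}{6} = - \frac{23}{6} \approx -3.8333$)
$j{\left(n,u \right)} = 6 - 7 u$ ($j{\left(n,u \right)} = - 7 u + 6 = 6 - 7 u$)
$\frac{-30255 + 27792}{-38885 + x{\left(j{\left(15,M \right)} \right)}} = \frac{-30255 + 27792}{-38885 + 191} = - \frac{2463}{-38694} = \left(-2463\right) \left(- \frac{1}{38694}\right) = \frac{821}{12898}$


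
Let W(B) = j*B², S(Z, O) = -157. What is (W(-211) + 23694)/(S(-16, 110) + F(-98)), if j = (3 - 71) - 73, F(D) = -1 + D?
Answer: 6253767/256 ≈ 24429.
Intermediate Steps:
j = -141 (j = -68 - 73 = -141)
W(B) = -141*B²
(W(-211) + 23694)/(S(-16, 110) + F(-98)) = (-141*(-211)² + 23694)/(-157 + (-1 - 98)) = (-141*44521 + 23694)/(-157 - 99) = (-6277461 + 23694)/(-256) = -6253767*(-1/256) = 6253767/256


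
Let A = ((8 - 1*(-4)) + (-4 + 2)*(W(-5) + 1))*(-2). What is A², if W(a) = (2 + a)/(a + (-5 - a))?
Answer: 7744/25 ≈ 309.76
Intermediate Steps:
W(a) = -⅖ - a/5 (W(a) = (2 + a)/(-5) = (2 + a)*(-⅕) = -⅖ - a/5)
A = -88/5 (A = ((8 - 1*(-4)) + (-4 + 2)*((-⅖ - ⅕*(-5)) + 1))*(-2) = ((8 + 4) - 2*((-⅖ + 1) + 1))*(-2) = (12 - 2*(⅗ + 1))*(-2) = (12 - 2*8/5)*(-2) = (12 - 16/5)*(-2) = (44/5)*(-2) = -88/5 ≈ -17.600)
A² = (-88/5)² = 7744/25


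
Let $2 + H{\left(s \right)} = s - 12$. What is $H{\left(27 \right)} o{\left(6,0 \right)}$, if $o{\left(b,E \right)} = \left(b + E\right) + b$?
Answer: $156$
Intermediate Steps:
$H{\left(s \right)} = -14 + s$ ($H{\left(s \right)} = -2 + \left(s - 12\right) = -2 + \left(-12 + s\right) = -14 + s$)
$o{\left(b,E \right)} = E + 2 b$ ($o{\left(b,E \right)} = \left(E + b\right) + b = E + 2 b$)
$H{\left(27 \right)} o{\left(6,0 \right)} = \left(-14 + 27\right) \left(0 + 2 \cdot 6\right) = 13 \left(0 + 12\right) = 13 \cdot 12 = 156$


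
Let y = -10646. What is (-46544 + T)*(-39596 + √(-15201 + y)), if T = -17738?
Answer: 2545310072 - 64282*I*√25847 ≈ 2.5453e+9 - 1.0335e+7*I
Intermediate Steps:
(-46544 + T)*(-39596 + √(-15201 + y)) = (-46544 - 17738)*(-39596 + √(-15201 - 10646)) = -64282*(-39596 + √(-25847)) = -64282*(-39596 + I*√25847) = 2545310072 - 64282*I*√25847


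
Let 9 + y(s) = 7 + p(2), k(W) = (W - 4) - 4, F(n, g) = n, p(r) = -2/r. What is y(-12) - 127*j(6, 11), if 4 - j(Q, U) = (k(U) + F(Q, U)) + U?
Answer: 2029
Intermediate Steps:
k(W) = -8 + W (k(W) = (-4 + W) - 4 = -8 + W)
y(s) = -3 (y(s) = -9 + (7 - 2/2) = -9 + (7 - 2*½) = -9 + (7 - 1) = -9 + 6 = -3)
j(Q, U) = 12 - Q - 2*U (j(Q, U) = 4 - (((-8 + U) + Q) + U) = 4 - ((-8 + Q + U) + U) = 4 - (-8 + Q + 2*U) = 4 + (8 - Q - 2*U) = 12 - Q - 2*U)
y(-12) - 127*j(6, 11) = -3 - 127*(12 - 1*6 - 2*11) = -3 - 127*(12 - 6 - 22) = -3 - 127*(-16) = -3 + 2032 = 2029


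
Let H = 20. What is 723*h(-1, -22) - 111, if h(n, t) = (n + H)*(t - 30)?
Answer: -714435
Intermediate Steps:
h(n, t) = (-30 + t)*(20 + n) (h(n, t) = (n + 20)*(t - 30) = (20 + n)*(-30 + t) = (-30 + t)*(20 + n))
723*h(-1, -22) - 111 = 723*(-600 - 30*(-1) + 20*(-22) - 1*(-22)) - 111 = 723*(-600 + 30 - 440 + 22) - 111 = 723*(-988) - 111 = -714324 - 111 = -714435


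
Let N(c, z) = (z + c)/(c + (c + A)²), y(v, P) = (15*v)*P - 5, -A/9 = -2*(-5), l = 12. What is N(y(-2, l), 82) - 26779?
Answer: -5534148423/206660 ≈ -26779.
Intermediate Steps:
A = -90 (A = -(-18)*(-5) = -9*10 = -90)
y(v, P) = -5 + 15*P*v (y(v, P) = 15*P*v - 5 = -5 + 15*P*v)
N(c, z) = (c + z)/(c + (-90 + c)²) (N(c, z) = (z + c)/(c + (c - 90)²) = (c + z)/(c + (-90 + c)²))
N(y(-2, l), 82) - 26779 = ((-5 + 15*12*(-2)) + 82)/((-5 + 15*12*(-2)) + (-90 + (-5 + 15*12*(-2)))²) - 26779 = ((-5 - 360) + 82)/((-5 - 360) + (-90 + (-5 - 360))²) - 26779 = (-365 + 82)/(-365 + (-90 - 365)²) - 26779 = -283/(-365 + (-455)²) - 26779 = -283/(-365 + 207025) - 26779 = -283/206660 - 26779 = -5534148423/206660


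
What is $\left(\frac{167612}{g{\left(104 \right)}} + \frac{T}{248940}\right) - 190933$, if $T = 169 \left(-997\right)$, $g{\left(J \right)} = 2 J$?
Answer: $- \frac{153823887616}{809055} \approx -1.9013 \cdot 10^{5}$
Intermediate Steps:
$T = -168493$
$\left(\frac{167612}{g{\left(104 \right)}} + \frac{T}{248940}\right) - 190933 = \left(\frac{167612}{2 \cdot 104} - \frac{168493}{248940}\right) - 190933 = \left(\frac{167612}{208} - \frac{168493}{248940}\right) - 190933 = \left(167612 \cdot \frac{1}{208} - \frac{168493}{248940}\right) - 190933 = \left(\frac{41903}{52} - \frac{168493}{248940}\right) - 190933 = \frac{651410699}{809055} - 190933 = - \frac{153823887616}{809055}$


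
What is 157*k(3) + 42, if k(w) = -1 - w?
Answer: -586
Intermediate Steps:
157*k(3) + 42 = 157*(-1 - 1*3) + 42 = 157*(-1 - 3) + 42 = 157*(-4) + 42 = -628 + 42 = -586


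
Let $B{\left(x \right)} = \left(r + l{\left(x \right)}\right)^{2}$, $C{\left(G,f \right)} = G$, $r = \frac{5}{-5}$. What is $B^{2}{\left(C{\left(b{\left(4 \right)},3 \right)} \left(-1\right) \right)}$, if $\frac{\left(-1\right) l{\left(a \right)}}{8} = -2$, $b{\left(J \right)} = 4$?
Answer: $50625$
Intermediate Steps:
$l{\left(a \right)} = 16$ ($l{\left(a \right)} = \left(-8\right) \left(-2\right) = 16$)
$r = -1$ ($r = 5 \left(- \frac{1}{5}\right) = -1$)
$B{\left(x \right)} = 225$ ($B{\left(x \right)} = \left(-1 + 16\right)^{2} = 15^{2} = 225$)
$B^{2}{\left(C{\left(b{\left(4 \right)},3 \right)} \left(-1\right) \right)} = 225^{2} = 50625$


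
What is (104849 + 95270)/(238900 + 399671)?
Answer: 200119/638571 ≈ 0.31339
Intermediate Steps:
(104849 + 95270)/(238900 + 399671) = 200119/638571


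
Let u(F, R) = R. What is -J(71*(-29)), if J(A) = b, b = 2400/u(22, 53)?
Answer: -2400/53 ≈ -45.283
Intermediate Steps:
b = 2400/53 ≈ 45.283
J(A) = 2400/53
-J(71*(-29)) = -1*2400/53 = -2400/53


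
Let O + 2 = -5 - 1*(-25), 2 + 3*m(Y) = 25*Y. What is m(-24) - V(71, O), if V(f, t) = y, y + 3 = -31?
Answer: -500/3 ≈ -166.67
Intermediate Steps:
m(Y) = -⅔ + 25*Y/3 (m(Y) = -⅔ + (25*Y)/3 = -⅔ + 25*Y/3)
O = 18 (O = -2 + (-5 - 1*(-25)) = -2 + (-5 + 25) = -2 + 20 = 18)
y = -34 (y = -3 - 31 = -34)
V(f, t) = -34
m(-24) - V(71, O) = (-⅔ + (25/3)*(-24)) - 1*(-34) = (-⅔ - 200) + 34 = -602/3 + 34 = -500/3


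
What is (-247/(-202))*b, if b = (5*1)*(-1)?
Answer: -1235/202 ≈ -6.1139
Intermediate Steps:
b = -5 (b = 5*(-1) = -5)
(-247/(-202))*b = -247/(-202)*(-5) = -247*(-1/202)*(-5) = (247/202)*(-5) = -1235/202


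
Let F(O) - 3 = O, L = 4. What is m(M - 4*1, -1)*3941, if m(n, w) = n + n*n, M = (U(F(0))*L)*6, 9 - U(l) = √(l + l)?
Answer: 191579892 - 40198200*√6 ≈ 9.3115e+7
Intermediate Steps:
F(O) = 3 + O
U(l) = 9 - √2*√l (U(l) = 9 - √(l + l) = 9 - √(2*l) = 9 - √2*√l)
M = 216 - 24*√6 (M = ((9 - √2*√(3 + 0))*4)*6 = ((9 - √2*√3)*4)*6 = ((9 - √6)*4)*6 = (36 - 4*√6)*6 = 216 - 24*√6 ≈ 157.21)
m(n, w) = n + n²
m(M - 4*1, -1)*3941 = (((216 - 24*√6) - 4*1)*(1 + ((216 - 24*√6) - 4*1)))*3941 = (((216 - 24*√6) - 4)*(1 + ((216 - 24*√6) - 4)))*3941 = ((212 - 24*√6)*(1 + (212 - 24*√6)))*3941 = ((212 - 24*√6)*(213 - 24*√6))*3941 = 3941*(212 - 24*√6)*(213 - 24*√6)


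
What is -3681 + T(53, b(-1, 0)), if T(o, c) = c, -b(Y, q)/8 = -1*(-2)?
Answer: -3697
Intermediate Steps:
b(Y, q) = -16 (b(Y, q) = -(-8)*(-2) = -8*2 = -16)
-3681 + T(53, b(-1, 0)) = -3681 - 16 = -3697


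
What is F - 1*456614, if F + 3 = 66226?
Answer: -390391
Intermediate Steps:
F = 66223 (F = -3 + 66226 = 66223)
F - 1*456614 = 66223 - 1*456614 = 66223 - 456614 = -390391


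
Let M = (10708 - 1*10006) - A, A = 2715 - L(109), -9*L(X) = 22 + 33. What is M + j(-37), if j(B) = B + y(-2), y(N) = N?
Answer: -18523/9 ≈ -2058.1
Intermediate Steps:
L(X) = -55/9 (L(X) = -(22 + 33)/9 = -⅑*55 = -55/9)
j(B) = -2 + B (j(B) = B - 2 = -2 + B)
A = 24490/9 (A = 2715 - 1*(-55/9) = 2715 + 55/9 = 24490/9 ≈ 2721.1)
M = -18172/9 (M = (10708 - 1*10006) - 1*24490/9 = (10708 - 10006) - 24490/9 = 702 - 24490/9 = -18172/9 ≈ -2019.1)
M + j(-37) = -18172/9 + (-2 - 37) = -18172/9 - 39 = -18523/9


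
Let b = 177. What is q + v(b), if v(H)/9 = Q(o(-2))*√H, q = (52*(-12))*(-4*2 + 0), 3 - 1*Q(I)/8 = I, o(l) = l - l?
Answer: 4992 + 216*√177 ≈ 7865.7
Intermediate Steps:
o(l) = 0
Q(I) = 24 - 8*I
q = 4992 (q = -624*(-8 + 0) = -624*(-8) = 4992)
v(H) = 216*√H (v(H) = 9*((24 - 8*0)*√H) = 9*((24 + 0)*√H) = 9*(24*√H) = 216*√H)
q + v(b) = 4992 + 216*√177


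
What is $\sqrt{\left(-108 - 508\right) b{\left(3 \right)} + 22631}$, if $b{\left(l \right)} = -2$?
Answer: $7 \sqrt{487} \approx 154.48$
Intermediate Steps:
$\sqrt{\left(-108 - 508\right) b{\left(3 \right)} + 22631} = \sqrt{\left(-108 - 508\right) \left(-2\right) + 22631} = \sqrt{\left(-616\right) \left(-2\right) + 22631} = \sqrt{1232 + 22631} = \sqrt{23863} = 7 \sqrt{487}$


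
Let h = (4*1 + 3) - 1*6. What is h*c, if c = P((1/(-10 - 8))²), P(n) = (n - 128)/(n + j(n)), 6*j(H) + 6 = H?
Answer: 248826/1937 ≈ 128.46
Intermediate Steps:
j(H) = -1 + H/6
h = 1 (h = (4 + 3) - 6 = 7 - 6 = 1)
P(n) = (-128 + n)/(-1 + 7*n/6) (P(n) = (n - 128)/(n + (-1 + n/6)) = (-128 + n)/(-1 + 7*n/6))
c = 248826/1937 (c = 6*(-128 + (1/(-10 - 8))²)/(-6 + 7*(1/(-10 - 8))²) = 6*(-128 + (1/(-18))²)/(-6 + 7*(1/(-18))²) = 6*(-128 + (-1/18)²)/(-6 + 7*(-1/18)²) = 6*(-128 + 1/324)/(-6 + 7*(1/324)) = 6*(-41471/324)/(-6 + 7/324) = 6*(-41471/324)/(-1937/324) = 6*(-324/1937)*(-41471/324) = 248826/1937 ≈ 128.46)
h*c = 1*(248826/1937) = 248826/1937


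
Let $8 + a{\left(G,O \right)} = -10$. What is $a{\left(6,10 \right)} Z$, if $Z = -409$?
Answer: $7362$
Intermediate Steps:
$a{\left(G,O \right)} = -18$ ($a{\left(G,O \right)} = -8 - 10 = -18$)
$a{\left(6,10 \right)} Z = \left(-18\right) \left(-409\right) = 7362$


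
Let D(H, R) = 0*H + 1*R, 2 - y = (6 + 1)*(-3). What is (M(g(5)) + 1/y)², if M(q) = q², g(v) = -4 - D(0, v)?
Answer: 3474496/529 ≈ 6568.0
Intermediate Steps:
y = 23 (y = 2 - (6 + 1)*(-3) = 2 - 7*(-3) = 2 - 1*(-21) = 2 + 21 = 23)
D(H, R) = R (D(H, R) = 0 + R = R)
g(v) = -4 - v
(M(g(5)) + 1/y)² = ((-4 - 1*5)² + 1/23)² = ((-4 - 5)² + 1/23)² = ((-9)² + 1/23)² = (81 + 1/23)² = (1864/23)² = 3474496/529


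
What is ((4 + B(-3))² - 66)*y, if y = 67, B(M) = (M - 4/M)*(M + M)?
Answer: 8710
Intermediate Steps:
B(M) = 2*M*(M - 4/M) (B(M) = (M - 4/M)*(2*M) = 2*M*(M - 4/M))
((4 + B(-3))² - 66)*y = ((4 + (-8 + 2*(-3)²))² - 66)*67 = ((4 + (-8 + 2*9))² - 66)*67 = ((4 + (-8 + 18))² - 66)*67 = ((4 + 10)² - 66)*67 = (14² - 66)*67 = (196 - 66)*67 = 130*67 = 8710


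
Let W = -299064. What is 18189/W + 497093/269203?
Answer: 47922029195/26836308664 ≈ 1.7857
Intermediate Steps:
18189/W + 497093/269203 = 18189/(-299064) + 497093/269203 = 18189*(-1/299064) + 497093*(1/269203) = -6063/99688 + 497093/269203 = 47922029195/26836308664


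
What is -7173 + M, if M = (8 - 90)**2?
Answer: -449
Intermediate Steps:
M = 6724 (M = (-82)**2 = 6724)
-7173 + M = -7173 + 6724 = -449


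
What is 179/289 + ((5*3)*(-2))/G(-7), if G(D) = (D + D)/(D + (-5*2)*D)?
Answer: 39194/289 ≈ 135.62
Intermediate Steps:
G(D) = -2/9 (G(D) = (2*D)/(D - 10*D) = (2*D)/((-9*D)) = (2*D)*(-1/(9*D)) = -2/9)
179/289 + ((5*3)*(-2))/G(-7) = 179/289 + ((5*3)*(-2))/(-2/9) = 179*(1/289) + (15*(-2))*(-9/2) = 179/289 - 30*(-9/2) = 179/289 + 135 = 39194/289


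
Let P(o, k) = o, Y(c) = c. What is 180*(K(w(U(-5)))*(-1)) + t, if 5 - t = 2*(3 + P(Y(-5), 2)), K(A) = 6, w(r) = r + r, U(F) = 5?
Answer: -1071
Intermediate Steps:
w(r) = 2*r
t = 9 (t = 5 - 2*(3 - 5) = 5 - 2*(-2) = 5 - 1*(-4) = 5 + 4 = 9)
180*(K(w(U(-5)))*(-1)) + t = 180*(6*(-1)) + 9 = 180*(-6) + 9 = -1080 + 9 = -1071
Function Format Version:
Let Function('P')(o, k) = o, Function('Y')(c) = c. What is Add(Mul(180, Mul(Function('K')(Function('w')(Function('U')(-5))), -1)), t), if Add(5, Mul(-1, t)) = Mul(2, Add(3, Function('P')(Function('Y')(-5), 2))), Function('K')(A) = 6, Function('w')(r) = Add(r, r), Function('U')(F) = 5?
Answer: -1071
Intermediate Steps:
Function('w')(r) = Mul(2, r)
t = 9 (t = Add(5, Mul(-1, Mul(2, Add(3, -5)))) = Add(5, Mul(-1, Mul(2, -2))) = Add(5, Mul(-1, -4)) = Add(5, 4) = 9)
Add(Mul(180, Mul(Function('K')(Function('w')(Function('U')(-5))), -1)), t) = Add(Mul(180, Mul(6, -1)), 9) = Add(Mul(180, -6), 9) = Add(-1080, 9) = -1071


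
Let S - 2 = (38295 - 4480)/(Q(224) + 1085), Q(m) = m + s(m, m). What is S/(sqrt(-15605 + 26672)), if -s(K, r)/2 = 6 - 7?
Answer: 36437*sqrt(11067)/14508837 ≈ 0.26420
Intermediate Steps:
s(K, r) = 2 (s(K, r) = -2*(6 - 7) = -2*(-1) = 2)
Q(m) = 2 + m (Q(m) = m + 2 = 2 + m)
S = 36437/1311 (S = 2 + (38295 - 4480)/((2 + 224) + 1085) = 2 + 33815/(226 + 1085) = 2 + 33815/1311 = 36437/1311 ≈ 27.793)
S/(sqrt(-15605 + 26672)) = 36437/(1311*(sqrt(-15605 + 26672))) = 36437/(1311*(sqrt(11067))) = 36437*(sqrt(11067)/11067)/1311 = 36437*sqrt(11067)/14508837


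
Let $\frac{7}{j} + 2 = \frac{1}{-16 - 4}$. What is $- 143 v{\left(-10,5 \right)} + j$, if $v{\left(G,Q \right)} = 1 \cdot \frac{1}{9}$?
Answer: $- \frac{7123}{369} \approx -19.304$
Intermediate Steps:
$v{\left(G,Q \right)} = \frac{1}{9}$ ($v{\left(G,Q \right)} = 1 \cdot \frac{1}{9} = \frac{1}{9}$)
$j = - \frac{140}{41}$ ($j = \frac{7}{-2 + \frac{1}{-16 - 4}} = \frac{7}{-2 + \frac{1}{-20}} = \frac{7}{-2 - \frac{1}{20}} = \frac{7}{- \frac{41}{20}} = 7 \left(- \frac{20}{41}\right) = - \frac{140}{41} \approx -3.4146$)
$- 143 v{\left(-10,5 \right)} + j = \left(-143\right) \frac{1}{9} - \frac{140}{41} = - \frac{143}{9} - \frac{140}{41} = - \frac{7123}{369}$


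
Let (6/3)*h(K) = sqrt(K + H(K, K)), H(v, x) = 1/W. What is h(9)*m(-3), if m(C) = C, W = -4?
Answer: -3*sqrt(35)/4 ≈ -4.4371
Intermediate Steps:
H(v, x) = -1/4 (H(v, x) = 1/(-4) = -1/4)
h(K) = sqrt(-1/4 + K)/2 (h(K) = sqrt(K - 1/4)/2 = sqrt(-1/4 + K)/2)
h(9)*m(-3) = (sqrt(-1 + 4*9)/4)*(-3) = (sqrt(-1 + 36)/4)*(-3) = (sqrt(35)/4)*(-3) = -3*sqrt(35)/4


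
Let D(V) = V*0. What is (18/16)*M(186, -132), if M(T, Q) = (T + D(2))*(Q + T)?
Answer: 22599/2 ≈ 11300.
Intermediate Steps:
D(V) = 0
M(T, Q) = T*(Q + T) (M(T, Q) = (T + 0)*(Q + T) = T*(Q + T))
(18/16)*M(186, -132) = (18/16)*(186*(-132 + 186)) = (18*(1/16))*(186*54) = (9/8)*10044 = 22599/2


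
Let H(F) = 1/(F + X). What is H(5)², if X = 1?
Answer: 1/36 ≈ 0.027778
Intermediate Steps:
H(F) = 1/(1 + F) (H(F) = 1/(F + 1) = 1/(1 + F))
H(5)² = (1/(1 + 5))² = (1/6)² = (⅙)² = 1/36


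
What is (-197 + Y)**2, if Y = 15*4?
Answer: 18769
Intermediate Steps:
Y = 60
(-197 + Y)**2 = (-197 + 60)**2 = (-137)**2 = 18769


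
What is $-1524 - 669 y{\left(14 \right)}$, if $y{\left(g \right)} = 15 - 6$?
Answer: $-7545$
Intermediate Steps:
$y{\left(g \right)} = 9$
$-1524 - 669 y{\left(14 \right)} = -1524 - 6021 = -7545$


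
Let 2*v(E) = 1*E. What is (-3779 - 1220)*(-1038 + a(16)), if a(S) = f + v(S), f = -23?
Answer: 5263947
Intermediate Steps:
v(E) = E/2 (v(E) = (1*E)/2 = E/2)
a(S) = -23 + S/2
(-3779 - 1220)*(-1038 + a(16)) = (-3779 - 1220)*(-1038 + (-23 + (½)*16)) = -4999*(-1038 + (-23 + 8)) = -4999*(-1038 - 15) = -4999*(-1053) = 5263947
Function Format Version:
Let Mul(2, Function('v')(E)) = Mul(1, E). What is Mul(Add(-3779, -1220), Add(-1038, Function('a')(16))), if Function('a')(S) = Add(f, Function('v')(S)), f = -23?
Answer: 5263947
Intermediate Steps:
Function('v')(E) = Mul(Rational(1, 2), E) (Function('v')(E) = Mul(Rational(1, 2), Mul(1, E)) = Mul(Rational(1, 2), E))
Function('a')(S) = Add(-23, Mul(Rational(1, 2), S))
Mul(Add(-3779, -1220), Add(-1038, Function('a')(16))) = Mul(Add(-3779, -1220), Add(-1038, Add(-23, Mul(Rational(1, 2), 16)))) = Mul(-4999, Add(-1038, Add(-23, 8))) = Mul(-4999, Add(-1038, -15)) = Mul(-4999, -1053) = 5263947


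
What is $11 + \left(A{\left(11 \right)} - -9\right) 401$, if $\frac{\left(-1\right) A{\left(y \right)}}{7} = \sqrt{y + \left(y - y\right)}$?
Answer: $3620 - 2807 \sqrt{11} \approx -5689.8$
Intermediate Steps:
$A{\left(y \right)} = - 7 \sqrt{y}$ ($A{\left(y \right)} = - 7 \sqrt{y + \left(y - y\right)} = - 7 \sqrt{y + 0} = - 7 \sqrt{y}$)
$11 + \left(A{\left(11 \right)} - -9\right) 401 = 11 + \left(- 7 \sqrt{11} - -9\right) 401 = 11 + \left(- 7 \sqrt{11} + 9\right) 401 = 11 + \left(9 - 7 \sqrt{11}\right) 401 = 11 + \left(3609 - 2807 \sqrt{11}\right) = 3620 - 2807 \sqrt{11}$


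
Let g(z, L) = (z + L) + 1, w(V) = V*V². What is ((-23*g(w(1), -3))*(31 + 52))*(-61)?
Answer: -116449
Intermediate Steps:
w(V) = V³
g(z, L) = 1 + L + z (g(z, L) = (L + z) + 1 = 1 + L + z)
((-23*g(w(1), -3))*(31 + 52))*(-61) = ((-23*(1 - 3 + 1³))*(31 + 52))*(-61) = (-23*(1 - 3 + 1)*83)*(-61) = (-23*(-1)*83)*(-61) = (23*83)*(-61) = 1909*(-61) = -116449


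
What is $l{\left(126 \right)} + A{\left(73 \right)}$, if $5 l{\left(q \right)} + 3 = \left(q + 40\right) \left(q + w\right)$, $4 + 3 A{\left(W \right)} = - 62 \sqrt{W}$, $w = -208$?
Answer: $- \frac{8173}{3} - \frac{62 \sqrt{73}}{3} \approx -2900.9$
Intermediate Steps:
$A{\left(W \right)} = - \frac{4}{3} - \frac{62 \sqrt{W}}{3}$ ($A{\left(W \right)} = - \frac{4}{3} + \frac{\left(-62\right) \sqrt{W}}{3} = - \frac{4}{3} - \frac{62 \sqrt{W}}{3}$)
$l{\left(q \right)} = - \frac{3}{5} + \frac{\left(-208 + q\right) \left(40 + q\right)}{5}$ ($l{\left(q \right)} = - \frac{3}{5} + \frac{\left(q + 40\right) \left(q - 208\right)}{5} = - \frac{3}{5} + \frac{\left(40 + q\right) \left(-208 + q\right)}{5} = - \frac{3}{5} + \frac{\left(-208 + q\right) \left(40 + q\right)}{5}$)
$l{\left(126 \right)} + A{\left(73 \right)} = \left(- \frac{8323}{5} - \frac{21168}{5} + \frac{126^{2}}{5}\right) - \left(\frac{4}{3} + \frac{62 \sqrt{73}}{3}\right) = \left(- \frac{8323}{5} - \frac{21168}{5} + \frac{1}{5} \cdot 15876\right) - \left(\frac{4}{3} + \frac{62 \sqrt{73}}{3}\right) = \left(- \frac{8323}{5} - \frac{21168}{5} + \frac{15876}{5}\right) - \left(\frac{4}{3} + \frac{62 \sqrt{73}}{3}\right) = -2723 - \left(\frac{4}{3} + \frac{62 \sqrt{73}}{3}\right) = - \frac{8173}{3} - \frac{62 \sqrt{73}}{3}$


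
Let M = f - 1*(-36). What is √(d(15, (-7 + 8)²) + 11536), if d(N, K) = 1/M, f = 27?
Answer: √5087383/21 ≈ 107.41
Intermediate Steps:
M = 63 (M = 27 - 1*(-36) = 27 + 36 = 63)
d(N, K) = 1/63
√(d(15, (-7 + 8)²) + 11536) = √(1/63 + 11536) = √(726769/63) = √5087383/21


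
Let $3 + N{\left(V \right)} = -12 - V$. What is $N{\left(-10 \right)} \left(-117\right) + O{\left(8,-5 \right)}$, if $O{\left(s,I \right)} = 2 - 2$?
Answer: $585$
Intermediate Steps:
$O{\left(s,I \right)} = 0$ ($O{\left(s,I \right)} = 2 - 2 = 0$)
$N{\left(V \right)} = -15 - V$ ($N{\left(V \right)} = -3 - \left(12 + V\right) = -15 - V$)
$N{\left(-10 \right)} \left(-117\right) + O{\left(8,-5 \right)} = \left(-15 - -10\right) \left(-117\right) + 0 = \left(-15 + 10\right) \left(-117\right) + 0 = \left(-5\right) \left(-117\right) + 0 = 585 + 0 = 585$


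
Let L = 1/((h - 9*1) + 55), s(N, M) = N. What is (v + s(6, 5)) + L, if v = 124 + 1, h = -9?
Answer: 4848/37 ≈ 131.03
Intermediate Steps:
v = 125
L = 1/37 (L = 1/((-9 - 9*1) + 55) = 1/((-9 - 9) + 55) = 1/(-18 + 55) = 1/37 ≈ 0.027027)
(v + s(6, 5)) + L = (125 + 6) + 1/37 = 131 + 1/37 = 4848/37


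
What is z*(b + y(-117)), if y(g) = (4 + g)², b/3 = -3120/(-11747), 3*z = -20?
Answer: -3000136060/35241 ≈ -85132.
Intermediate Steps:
z = -20/3 (z = (⅓)*(-20) = -20/3 ≈ -6.6667)
b = 9360/11747 (b = 3*(-3120/(-11747)) = 3*(-3120*(-1/11747)) = 3*(3120/11747) = 9360/11747 ≈ 0.79680)
z*(b + y(-117)) = -20*(9360/11747 + (4 - 117)²)/3 = -20*(9360/11747 + (-113)²)/3 = -20*(9360/11747 + 12769)/3 = -20/3*150006803/11747 = -3000136060/35241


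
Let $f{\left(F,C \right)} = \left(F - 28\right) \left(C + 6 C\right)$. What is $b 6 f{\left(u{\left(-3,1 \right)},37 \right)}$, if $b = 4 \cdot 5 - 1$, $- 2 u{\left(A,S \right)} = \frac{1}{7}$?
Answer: $-828837$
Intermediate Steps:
$u{\left(A,S \right)} = - \frac{1}{14}$ ($u{\left(A,S \right)} = - \frac{1}{2 \cdot 7} = \left(- \frac{1}{2}\right) \frac{1}{7} = - \frac{1}{14}$)
$f{\left(F,C \right)} = 7 C \left(-28 + F\right)$ ($f{\left(F,C \right)} = \left(-28 + F\right) 7 C = 7 C \left(-28 + F\right)$)
$b = 19$ ($b = 20 - 1 = 19$)
$b 6 f{\left(u{\left(-3,1 \right)},37 \right)} = 19 \cdot 6 \cdot 7 \cdot 37 \left(-28 - \frac{1}{14}\right) = 114 \cdot 7 \cdot 37 \left(- \frac{393}{14}\right) = 114 \left(- \frac{14541}{2}\right) = -828837$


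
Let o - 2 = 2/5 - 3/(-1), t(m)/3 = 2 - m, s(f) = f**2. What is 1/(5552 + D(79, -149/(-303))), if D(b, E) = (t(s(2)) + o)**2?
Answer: 25/138809 ≈ 0.00018010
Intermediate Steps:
t(m) = 6 - 3*m (t(m) = 3*(2 - m) = 6 - 3*m)
o = 27/5 (o = 2 + (2/5 - 3/(-1)) = 2 + (2*(1/5) - 3*(-1)) = 2 + (2/5 + 3) = 2 + 17/5 = 27/5 ≈ 5.4000)
D(b, E) = 9/25 (D(b, E) = ((6 - 3*2**2) + 27/5)**2 = ((6 - 3*4) + 27/5)**2 = ((6 - 12) + 27/5)**2 = (-6 + 27/5)**2 = (-3/5)**2 = 9/25)
1/(5552 + D(79, -149/(-303))) = 1/(5552 + 9/25) = 1/(138809/25) = 25/138809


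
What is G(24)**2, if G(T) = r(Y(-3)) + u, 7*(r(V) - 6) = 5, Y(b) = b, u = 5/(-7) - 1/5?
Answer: 841/25 ≈ 33.640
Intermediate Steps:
u = -32/35 (u = 5*(-1/7) - 1*1/5 = -5/7 - 1/5 = -32/35 ≈ -0.91429)
r(V) = 47/7 (r(V) = 6 + (1/7)*5 = 6 + 5/7 = 47/7)
G(T) = 29/5 (G(T) = 47/7 - 32/35 = 29/5)
G(24)**2 = (29/5)**2 = 841/25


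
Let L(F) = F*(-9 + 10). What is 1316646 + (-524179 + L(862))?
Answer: 793329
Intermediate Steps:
L(F) = F (L(F) = F*1 = F)
1316646 + (-524179 + L(862)) = 1316646 + (-524179 + 862) = 1316646 - 523317 = 793329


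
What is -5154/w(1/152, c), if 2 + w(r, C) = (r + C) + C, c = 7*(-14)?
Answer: 783408/30095 ≈ 26.031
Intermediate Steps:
c = -98
w(r, C) = -2 + r + 2*C (w(r, C) = -2 + ((r + C) + C) = -2 + ((C + r) + C) = -2 + (r + 2*C) = -2 + r + 2*C)
-5154/w(1/152, c) = -5154/(-2 + 1/152 + 2*(-98)) = -5154/(-2 + 1/152 - 196) = -5154/(-30095/152) = -5154*(-152/30095) = 783408/30095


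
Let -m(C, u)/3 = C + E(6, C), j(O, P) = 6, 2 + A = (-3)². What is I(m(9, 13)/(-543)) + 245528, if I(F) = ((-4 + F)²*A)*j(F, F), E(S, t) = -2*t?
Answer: 8066308946/32761 ≈ 2.4622e+5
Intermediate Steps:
A = 7 (A = -2 + (-3)² = -2 + 9 = 7)
m(C, u) = 3*C (m(C, u) = -3*(C - 2*C) = -(-3)*C = 3*C)
I(F) = 42*(-4 + F)² (I(F) = ((-4 + F)²*7)*6 = (7*(-4 + F)²)*6 = 42*(-4 + F)²)
I(m(9, 13)/(-543)) + 245528 = 42*(-4 + (3*9)/(-543))² + 245528 = 42*(-4 + 27*(-1/543))² + 245528 = 42*(-4 - 9/181)² + 245528 = 42*(-733/181)² + 245528 = 42*(537289/32761) + 245528 = 22566138/32761 + 245528 = 8066308946/32761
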